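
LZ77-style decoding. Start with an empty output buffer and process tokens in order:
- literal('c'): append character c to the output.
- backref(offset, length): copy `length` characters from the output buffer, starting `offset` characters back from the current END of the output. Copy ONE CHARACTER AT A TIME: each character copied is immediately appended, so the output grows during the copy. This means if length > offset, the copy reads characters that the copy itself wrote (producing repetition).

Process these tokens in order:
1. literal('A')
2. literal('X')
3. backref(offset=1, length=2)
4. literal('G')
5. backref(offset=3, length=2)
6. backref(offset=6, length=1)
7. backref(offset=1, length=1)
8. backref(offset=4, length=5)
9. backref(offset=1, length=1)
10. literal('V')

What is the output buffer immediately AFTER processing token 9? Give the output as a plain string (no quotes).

Answer: AXXXGXXXXXXXXXX

Derivation:
Token 1: literal('A'). Output: "A"
Token 2: literal('X'). Output: "AX"
Token 3: backref(off=1, len=2) (overlapping!). Copied 'XX' from pos 1. Output: "AXXX"
Token 4: literal('G'). Output: "AXXXG"
Token 5: backref(off=3, len=2). Copied 'XX' from pos 2. Output: "AXXXGXX"
Token 6: backref(off=6, len=1). Copied 'X' from pos 1. Output: "AXXXGXXX"
Token 7: backref(off=1, len=1). Copied 'X' from pos 7. Output: "AXXXGXXXX"
Token 8: backref(off=4, len=5) (overlapping!). Copied 'XXXXX' from pos 5. Output: "AXXXGXXXXXXXXX"
Token 9: backref(off=1, len=1). Copied 'X' from pos 13. Output: "AXXXGXXXXXXXXXX"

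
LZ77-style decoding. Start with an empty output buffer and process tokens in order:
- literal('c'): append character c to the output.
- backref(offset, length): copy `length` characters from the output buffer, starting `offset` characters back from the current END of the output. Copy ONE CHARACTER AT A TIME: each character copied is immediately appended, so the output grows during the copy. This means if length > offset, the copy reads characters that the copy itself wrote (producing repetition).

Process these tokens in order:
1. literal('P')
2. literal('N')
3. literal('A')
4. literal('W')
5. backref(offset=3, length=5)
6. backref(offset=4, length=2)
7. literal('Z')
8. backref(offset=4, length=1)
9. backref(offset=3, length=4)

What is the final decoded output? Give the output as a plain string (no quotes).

Answer: PNAWNAWNAAWZAWZAW

Derivation:
Token 1: literal('P'). Output: "P"
Token 2: literal('N'). Output: "PN"
Token 3: literal('A'). Output: "PNA"
Token 4: literal('W'). Output: "PNAW"
Token 5: backref(off=3, len=5) (overlapping!). Copied 'NAWNA' from pos 1. Output: "PNAWNAWNA"
Token 6: backref(off=4, len=2). Copied 'AW' from pos 5. Output: "PNAWNAWNAAW"
Token 7: literal('Z'). Output: "PNAWNAWNAAWZ"
Token 8: backref(off=4, len=1). Copied 'A' from pos 8. Output: "PNAWNAWNAAWZA"
Token 9: backref(off=3, len=4) (overlapping!). Copied 'WZAW' from pos 10. Output: "PNAWNAWNAAWZAWZAW"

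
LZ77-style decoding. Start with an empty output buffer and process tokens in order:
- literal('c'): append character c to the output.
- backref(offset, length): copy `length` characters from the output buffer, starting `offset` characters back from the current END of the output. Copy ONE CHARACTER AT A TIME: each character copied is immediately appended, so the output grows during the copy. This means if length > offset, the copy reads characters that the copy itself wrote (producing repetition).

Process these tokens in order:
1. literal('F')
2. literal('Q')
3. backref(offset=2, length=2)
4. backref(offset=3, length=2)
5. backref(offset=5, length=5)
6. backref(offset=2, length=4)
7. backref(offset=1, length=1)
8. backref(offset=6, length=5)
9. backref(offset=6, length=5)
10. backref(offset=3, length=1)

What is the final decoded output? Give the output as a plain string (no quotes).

Answer: FQFQQFQFQQFQFQFFFQFQFFFQFQQ

Derivation:
Token 1: literal('F'). Output: "F"
Token 2: literal('Q'). Output: "FQ"
Token 3: backref(off=2, len=2). Copied 'FQ' from pos 0. Output: "FQFQ"
Token 4: backref(off=3, len=2). Copied 'QF' from pos 1. Output: "FQFQQF"
Token 5: backref(off=5, len=5). Copied 'QFQQF' from pos 1. Output: "FQFQQFQFQQF"
Token 6: backref(off=2, len=4) (overlapping!). Copied 'QFQF' from pos 9. Output: "FQFQQFQFQQFQFQF"
Token 7: backref(off=1, len=1). Copied 'F' from pos 14. Output: "FQFQQFQFQQFQFQFF"
Token 8: backref(off=6, len=5). Copied 'FQFQF' from pos 10. Output: "FQFQQFQFQQFQFQFFFQFQF"
Token 9: backref(off=6, len=5). Copied 'FFQFQ' from pos 15. Output: "FQFQQFQFQQFQFQFFFQFQFFFQFQ"
Token 10: backref(off=3, len=1). Copied 'Q' from pos 23. Output: "FQFQQFQFQQFQFQFFFQFQFFFQFQQ"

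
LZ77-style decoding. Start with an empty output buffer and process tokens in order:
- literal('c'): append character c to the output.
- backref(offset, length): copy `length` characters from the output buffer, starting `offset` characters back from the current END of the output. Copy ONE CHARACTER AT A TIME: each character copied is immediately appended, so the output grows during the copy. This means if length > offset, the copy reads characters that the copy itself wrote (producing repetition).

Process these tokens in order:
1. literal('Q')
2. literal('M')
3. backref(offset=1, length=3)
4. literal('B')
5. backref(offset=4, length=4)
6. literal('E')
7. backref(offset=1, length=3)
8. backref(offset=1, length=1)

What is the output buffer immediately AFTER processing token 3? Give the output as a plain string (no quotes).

Answer: QMMMM

Derivation:
Token 1: literal('Q'). Output: "Q"
Token 2: literal('M'). Output: "QM"
Token 3: backref(off=1, len=3) (overlapping!). Copied 'MMM' from pos 1. Output: "QMMMM"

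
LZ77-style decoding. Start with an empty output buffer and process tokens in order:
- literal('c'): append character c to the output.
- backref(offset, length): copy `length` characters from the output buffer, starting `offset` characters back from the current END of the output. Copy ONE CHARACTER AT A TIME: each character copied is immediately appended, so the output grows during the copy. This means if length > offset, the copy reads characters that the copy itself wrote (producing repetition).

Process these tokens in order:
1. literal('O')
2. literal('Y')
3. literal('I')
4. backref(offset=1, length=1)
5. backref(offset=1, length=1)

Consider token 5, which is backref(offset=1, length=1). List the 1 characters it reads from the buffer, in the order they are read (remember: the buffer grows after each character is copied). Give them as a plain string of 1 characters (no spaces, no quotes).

Token 1: literal('O'). Output: "O"
Token 2: literal('Y'). Output: "OY"
Token 3: literal('I'). Output: "OYI"
Token 4: backref(off=1, len=1). Copied 'I' from pos 2. Output: "OYII"
Token 5: backref(off=1, len=1). Buffer before: "OYII" (len 4)
  byte 1: read out[3]='I', append. Buffer now: "OYIII"

Answer: I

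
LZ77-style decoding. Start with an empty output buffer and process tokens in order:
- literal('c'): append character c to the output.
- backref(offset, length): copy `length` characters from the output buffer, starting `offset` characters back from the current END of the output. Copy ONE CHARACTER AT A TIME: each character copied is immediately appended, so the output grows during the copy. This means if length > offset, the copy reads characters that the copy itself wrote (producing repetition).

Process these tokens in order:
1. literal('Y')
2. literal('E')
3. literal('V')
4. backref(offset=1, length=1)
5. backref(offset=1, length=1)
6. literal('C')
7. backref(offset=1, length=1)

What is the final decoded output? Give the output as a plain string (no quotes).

Answer: YEVVVCC

Derivation:
Token 1: literal('Y'). Output: "Y"
Token 2: literal('E'). Output: "YE"
Token 3: literal('V'). Output: "YEV"
Token 4: backref(off=1, len=1). Copied 'V' from pos 2. Output: "YEVV"
Token 5: backref(off=1, len=1). Copied 'V' from pos 3. Output: "YEVVV"
Token 6: literal('C'). Output: "YEVVVC"
Token 7: backref(off=1, len=1). Copied 'C' from pos 5. Output: "YEVVVCC"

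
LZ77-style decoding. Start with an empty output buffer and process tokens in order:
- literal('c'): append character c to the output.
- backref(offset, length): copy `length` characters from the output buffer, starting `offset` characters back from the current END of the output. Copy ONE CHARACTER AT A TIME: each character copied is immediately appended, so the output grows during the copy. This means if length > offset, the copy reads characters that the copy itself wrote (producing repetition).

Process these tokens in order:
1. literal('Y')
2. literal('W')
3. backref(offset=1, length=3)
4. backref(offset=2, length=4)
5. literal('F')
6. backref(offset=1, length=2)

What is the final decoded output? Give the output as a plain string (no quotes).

Answer: YWWWWWWWWFFF

Derivation:
Token 1: literal('Y'). Output: "Y"
Token 2: literal('W'). Output: "YW"
Token 3: backref(off=1, len=3) (overlapping!). Copied 'WWW' from pos 1. Output: "YWWWW"
Token 4: backref(off=2, len=4) (overlapping!). Copied 'WWWW' from pos 3. Output: "YWWWWWWWW"
Token 5: literal('F'). Output: "YWWWWWWWWF"
Token 6: backref(off=1, len=2) (overlapping!). Copied 'FF' from pos 9. Output: "YWWWWWWWWFFF"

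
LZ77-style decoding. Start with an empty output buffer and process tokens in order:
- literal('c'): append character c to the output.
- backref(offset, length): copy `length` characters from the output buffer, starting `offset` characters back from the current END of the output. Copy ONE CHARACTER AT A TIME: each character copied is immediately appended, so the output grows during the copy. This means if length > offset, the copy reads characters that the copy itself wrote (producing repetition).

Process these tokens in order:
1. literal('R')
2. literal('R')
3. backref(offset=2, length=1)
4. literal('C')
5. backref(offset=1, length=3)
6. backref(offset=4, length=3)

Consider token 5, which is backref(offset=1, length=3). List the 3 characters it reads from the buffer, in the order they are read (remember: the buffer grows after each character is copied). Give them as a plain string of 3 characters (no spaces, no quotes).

Answer: CCC

Derivation:
Token 1: literal('R'). Output: "R"
Token 2: literal('R'). Output: "RR"
Token 3: backref(off=2, len=1). Copied 'R' from pos 0. Output: "RRR"
Token 4: literal('C'). Output: "RRRC"
Token 5: backref(off=1, len=3). Buffer before: "RRRC" (len 4)
  byte 1: read out[3]='C', append. Buffer now: "RRRCC"
  byte 2: read out[4]='C', append. Buffer now: "RRRCCC"
  byte 3: read out[5]='C', append. Buffer now: "RRRCCCC"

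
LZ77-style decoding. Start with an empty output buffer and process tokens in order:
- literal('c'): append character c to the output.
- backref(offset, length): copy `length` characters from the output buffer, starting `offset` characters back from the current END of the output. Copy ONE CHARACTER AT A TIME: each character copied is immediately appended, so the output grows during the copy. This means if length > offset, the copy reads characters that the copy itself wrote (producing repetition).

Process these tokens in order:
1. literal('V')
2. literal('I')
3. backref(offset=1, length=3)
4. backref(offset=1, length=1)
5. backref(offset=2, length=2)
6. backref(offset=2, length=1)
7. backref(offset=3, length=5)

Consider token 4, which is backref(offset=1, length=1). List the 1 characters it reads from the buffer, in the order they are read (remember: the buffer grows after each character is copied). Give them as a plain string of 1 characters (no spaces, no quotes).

Answer: I

Derivation:
Token 1: literal('V'). Output: "V"
Token 2: literal('I'). Output: "VI"
Token 3: backref(off=1, len=3) (overlapping!). Copied 'III' from pos 1. Output: "VIIII"
Token 4: backref(off=1, len=1). Buffer before: "VIIII" (len 5)
  byte 1: read out[4]='I', append. Buffer now: "VIIIII"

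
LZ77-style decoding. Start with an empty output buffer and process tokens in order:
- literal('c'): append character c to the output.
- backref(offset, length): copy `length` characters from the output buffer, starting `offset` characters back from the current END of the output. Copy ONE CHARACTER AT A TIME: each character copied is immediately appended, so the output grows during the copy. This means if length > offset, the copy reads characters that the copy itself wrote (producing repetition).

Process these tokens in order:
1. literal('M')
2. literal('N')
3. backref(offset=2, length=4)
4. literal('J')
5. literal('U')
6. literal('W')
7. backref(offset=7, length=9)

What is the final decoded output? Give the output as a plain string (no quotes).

Token 1: literal('M'). Output: "M"
Token 2: literal('N'). Output: "MN"
Token 3: backref(off=2, len=4) (overlapping!). Copied 'MNMN' from pos 0. Output: "MNMNMN"
Token 4: literal('J'). Output: "MNMNMNJ"
Token 5: literal('U'). Output: "MNMNMNJU"
Token 6: literal('W'). Output: "MNMNMNJUW"
Token 7: backref(off=7, len=9) (overlapping!). Copied 'MNMNJUWMN' from pos 2. Output: "MNMNMNJUWMNMNJUWMN"

Answer: MNMNMNJUWMNMNJUWMN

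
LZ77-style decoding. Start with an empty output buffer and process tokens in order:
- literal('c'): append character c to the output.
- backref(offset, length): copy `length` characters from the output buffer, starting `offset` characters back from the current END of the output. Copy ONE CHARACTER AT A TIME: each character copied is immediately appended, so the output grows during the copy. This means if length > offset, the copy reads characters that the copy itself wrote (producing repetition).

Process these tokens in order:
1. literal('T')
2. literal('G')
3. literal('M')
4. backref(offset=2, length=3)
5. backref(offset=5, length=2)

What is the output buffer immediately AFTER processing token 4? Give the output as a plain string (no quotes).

Answer: TGMGMG

Derivation:
Token 1: literal('T'). Output: "T"
Token 2: literal('G'). Output: "TG"
Token 3: literal('M'). Output: "TGM"
Token 4: backref(off=2, len=3) (overlapping!). Copied 'GMG' from pos 1. Output: "TGMGMG"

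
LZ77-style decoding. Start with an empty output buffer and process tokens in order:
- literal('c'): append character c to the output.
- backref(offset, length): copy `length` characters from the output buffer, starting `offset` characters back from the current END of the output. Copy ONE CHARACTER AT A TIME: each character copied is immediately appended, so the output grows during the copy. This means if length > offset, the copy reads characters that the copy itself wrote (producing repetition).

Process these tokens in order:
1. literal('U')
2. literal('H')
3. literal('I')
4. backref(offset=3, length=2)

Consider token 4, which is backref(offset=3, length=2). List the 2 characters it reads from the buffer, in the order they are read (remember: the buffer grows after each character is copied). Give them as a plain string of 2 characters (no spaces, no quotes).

Answer: UH

Derivation:
Token 1: literal('U'). Output: "U"
Token 2: literal('H'). Output: "UH"
Token 3: literal('I'). Output: "UHI"
Token 4: backref(off=3, len=2). Buffer before: "UHI" (len 3)
  byte 1: read out[0]='U', append. Buffer now: "UHIU"
  byte 2: read out[1]='H', append. Buffer now: "UHIUH"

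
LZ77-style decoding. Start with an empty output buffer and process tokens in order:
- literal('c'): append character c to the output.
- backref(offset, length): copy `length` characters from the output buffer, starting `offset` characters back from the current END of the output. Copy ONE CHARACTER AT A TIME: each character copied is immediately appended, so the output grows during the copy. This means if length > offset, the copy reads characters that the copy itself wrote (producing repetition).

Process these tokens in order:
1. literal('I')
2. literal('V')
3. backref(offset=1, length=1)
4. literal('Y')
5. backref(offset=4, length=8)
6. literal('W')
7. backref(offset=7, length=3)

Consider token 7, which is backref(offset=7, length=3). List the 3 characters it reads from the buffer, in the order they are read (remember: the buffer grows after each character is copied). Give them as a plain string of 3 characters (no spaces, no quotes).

Token 1: literal('I'). Output: "I"
Token 2: literal('V'). Output: "IV"
Token 3: backref(off=1, len=1). Copied 'V' from pos 1. Output: "IVV"
Token 4: literal('Y'). Output: "IVVY"
Token 5: backref(off=4, len=8) (overlapping!). Copied 'IVVYIVVY' from pos 0. Output: "IVVYIVVYIVVY"
Token 6: literal('W'). Output: "IVVYIVVYIVVYW"
Token 7: backref(off=7, len=3). Buffer before: "IVVYIVVYIVVYW" (len 13)
  byte 1: read out[6]='V', append. Buffer now: "IVVYIVVYIVVYWV"
  byte 2: read out[7]='Y', append. Buffer now: "IVVYIVVYIVVYWVY"
  byte 3: read out[8]='I', append. Buffer now: "IVVYIVVYIVVYWVYI"

Answer: VYI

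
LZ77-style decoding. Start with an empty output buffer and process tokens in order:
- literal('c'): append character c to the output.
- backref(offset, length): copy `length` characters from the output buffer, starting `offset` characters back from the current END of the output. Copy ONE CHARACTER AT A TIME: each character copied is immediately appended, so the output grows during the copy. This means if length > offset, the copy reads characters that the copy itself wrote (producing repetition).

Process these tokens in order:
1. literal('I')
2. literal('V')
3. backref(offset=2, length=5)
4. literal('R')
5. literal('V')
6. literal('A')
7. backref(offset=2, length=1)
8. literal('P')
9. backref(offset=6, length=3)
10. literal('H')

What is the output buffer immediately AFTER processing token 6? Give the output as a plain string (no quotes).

Token 1: literal('I'). Output: "I"
Token 2: literal('V'). Output: "IV"
Token 3: backref(off=2, len=5) (overlapping!). Copied 'IVIVI' from pos 0. Output: "IVIVIVI"
Token 4: literal('R'). Output: "IVIVIVIR"
Token 5: literal('V'). Output: "IVIVIVIRV"
Token 6: literal('A'). Output: "IVIVIVIRVA"

Answer: IVIVIVIRVA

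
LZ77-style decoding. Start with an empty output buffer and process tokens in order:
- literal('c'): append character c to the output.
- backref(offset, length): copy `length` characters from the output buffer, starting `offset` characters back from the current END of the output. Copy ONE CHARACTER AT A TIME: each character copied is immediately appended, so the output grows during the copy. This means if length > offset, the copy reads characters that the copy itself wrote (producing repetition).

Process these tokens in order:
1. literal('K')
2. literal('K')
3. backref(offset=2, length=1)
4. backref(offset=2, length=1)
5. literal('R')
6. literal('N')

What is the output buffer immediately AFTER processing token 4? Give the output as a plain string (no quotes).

Answer: KKKK

Derivation:
Token 1: literal('K'). Output: "K"
Token 2: literal('K'). Output: "KK"
Token 3: backref(off=2, len=1). Copied 'K' from pos 0. Output: "KKK"
Token 4: backref(off=2, len=1). Copied 'K' from pos 1. Output: "KKKK"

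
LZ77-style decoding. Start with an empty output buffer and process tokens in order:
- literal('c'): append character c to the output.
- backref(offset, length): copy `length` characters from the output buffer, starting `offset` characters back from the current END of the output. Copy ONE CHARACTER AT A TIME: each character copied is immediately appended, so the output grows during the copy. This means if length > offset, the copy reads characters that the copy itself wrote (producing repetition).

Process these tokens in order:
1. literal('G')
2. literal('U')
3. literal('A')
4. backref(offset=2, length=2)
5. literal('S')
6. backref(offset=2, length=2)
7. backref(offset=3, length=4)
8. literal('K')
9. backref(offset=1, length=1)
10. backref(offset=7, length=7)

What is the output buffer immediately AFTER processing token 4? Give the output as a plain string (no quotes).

Answer: GUAUA

Derivation:
Token 1: literal('G'). Output: "G"
Token 2: literal('U'). Output: "GU"
Token 3: literal('A'). Output: "GUA"
Token 4: backref(off=2, len=2). Copied 'UA' from pos 1. Output: "GUAUA"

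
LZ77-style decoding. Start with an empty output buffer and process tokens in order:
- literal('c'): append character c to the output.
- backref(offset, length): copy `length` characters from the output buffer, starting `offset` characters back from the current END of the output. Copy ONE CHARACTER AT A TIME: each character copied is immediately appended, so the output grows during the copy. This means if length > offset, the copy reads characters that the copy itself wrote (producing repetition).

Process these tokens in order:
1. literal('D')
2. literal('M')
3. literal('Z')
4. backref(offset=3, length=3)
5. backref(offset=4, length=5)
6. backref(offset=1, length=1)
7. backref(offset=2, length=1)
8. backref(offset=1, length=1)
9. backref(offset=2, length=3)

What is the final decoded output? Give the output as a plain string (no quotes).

Token 1: literal('D'). Output: "D"
Token 2: literal('M'). Output: "DM"
Token 3: literal('Z'). Output: "DMZ"
Token 4: backref(off=3, len=3). Copied 'DMZ' from pos 0. Output: "DMZDMZ"
Token 5: backref(off=4, len=5) (overlapping!). Copied 'ZDMZZ' from pos 2. Output: "DMZDMZZDMZZ"
Token 6: backref(off=1, len=1). Copied 'Z' from pos 10. Output: "DMZDMZZDMZZZ"
Token 7: backref(off=2, len=1). Copied 'Z' from pos 10. Output: "DMZDMZZDMZZZZ"
Token 8: backref(off=1, len=1). Copied 'Z' from pos 12. Output: "DMZDMZZDMZZZZZ"
Token 9: backref(off=2, len=3) (overlapping!). Copied 'ZZZ' from pos 12. Output: "DMZDMZZDMZZZZZZZZ"

Answer: DMZDMZZDMZZZZZZZZ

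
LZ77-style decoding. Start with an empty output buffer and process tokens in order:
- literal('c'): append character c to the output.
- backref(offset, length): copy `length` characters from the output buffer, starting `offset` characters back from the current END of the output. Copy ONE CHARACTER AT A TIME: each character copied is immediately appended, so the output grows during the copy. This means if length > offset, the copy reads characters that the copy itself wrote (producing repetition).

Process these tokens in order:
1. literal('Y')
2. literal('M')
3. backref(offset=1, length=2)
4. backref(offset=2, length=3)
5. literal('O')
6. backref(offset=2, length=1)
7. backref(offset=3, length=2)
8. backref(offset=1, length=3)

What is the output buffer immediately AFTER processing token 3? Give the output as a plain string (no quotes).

Answer: YMMM

Derivation:
Token 1: literal('Y'). Output: "Y"
Token 2: literal('M'). Output: "YM"
Token 3: backref(off=1, len=2) (overlapping!). Copied 'MM' from pos 1. Output: "YMMM"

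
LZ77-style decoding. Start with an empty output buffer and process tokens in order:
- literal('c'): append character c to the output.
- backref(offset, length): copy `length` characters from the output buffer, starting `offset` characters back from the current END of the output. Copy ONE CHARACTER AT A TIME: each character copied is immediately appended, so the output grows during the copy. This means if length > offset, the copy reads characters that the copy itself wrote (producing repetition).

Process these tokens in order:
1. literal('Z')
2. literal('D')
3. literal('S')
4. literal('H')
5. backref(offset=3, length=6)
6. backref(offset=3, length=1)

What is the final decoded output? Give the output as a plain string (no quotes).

Token 1: literal('Z'). Output: "Z"
Token 2: literal('D'). Output: "ZD"
Token 3: literal('S'). Output: "ZDS"
Token 4: literal('H'). Output: "ZDSH"
Token 5: backref(off=3, len=6) (overlapping!). Copied 'DSHDSH' from pos 1. Output: "ZDSHDSHDSH"
Token 6: backref(off=3, len=1). Copied 'D' from pos 7. Output: "ZDSHDSHDSHD"

Answer: ZDSHDSHDSHD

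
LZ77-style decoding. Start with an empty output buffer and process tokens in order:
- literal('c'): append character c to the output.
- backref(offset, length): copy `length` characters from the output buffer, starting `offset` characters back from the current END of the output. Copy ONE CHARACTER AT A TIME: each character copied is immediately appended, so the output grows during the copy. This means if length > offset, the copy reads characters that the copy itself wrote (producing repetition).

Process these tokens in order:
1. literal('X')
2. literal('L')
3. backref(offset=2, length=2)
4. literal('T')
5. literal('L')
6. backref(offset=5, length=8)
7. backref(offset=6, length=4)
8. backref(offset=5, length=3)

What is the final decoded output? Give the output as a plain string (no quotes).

Answer: XLXLTLLXLTLLXLLTLLLLT

Derivation:
Token 1: literal('X'). Output: "X"
Token 2: literal('L'). Output: "XL"
Token 3: backref(off=2, len=2). Copied 'XL' from pos 0. Output: "XLXL"
Token 4: literal('T'). Output: "XLXLT"
Token 5: literal('L'). Output: "XLXLTL"
Token 6: backref(off=5, len=8) (overlapping!). Copied 'LXLTLLXL' from pos 1. Output: "XLXLTLLXLTLLXL"
Token 7: backref(off=6, len=4). Copied 'LTLL' from pos 8. Output: "XLXLTLLXLTLLXLLTLL"
Token 8: backref(off=5, len=3). Copied 'LLT' from pos 13. Output: "XLXLTLLXLTLLXLLTLLLLT"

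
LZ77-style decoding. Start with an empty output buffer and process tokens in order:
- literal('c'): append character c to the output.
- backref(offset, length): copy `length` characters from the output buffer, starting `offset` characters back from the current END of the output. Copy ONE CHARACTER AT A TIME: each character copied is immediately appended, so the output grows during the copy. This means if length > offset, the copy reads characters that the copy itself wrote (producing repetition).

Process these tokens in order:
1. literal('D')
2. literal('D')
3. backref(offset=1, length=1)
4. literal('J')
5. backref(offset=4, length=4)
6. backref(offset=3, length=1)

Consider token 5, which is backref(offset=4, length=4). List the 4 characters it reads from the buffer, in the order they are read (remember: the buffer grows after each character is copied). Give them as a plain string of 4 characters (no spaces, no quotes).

Token 1: literal('D'). Output: "D"
Token 2: literal('D'). Output: "DD"
Token 3: backref(off=1, len=1). Copied 'D' from pos 1. Output: "DDD"
Token 4: literal('J'). Output: "DDDJ"
Token 5: backref(off=4, len=4). Buffer before: "DDDJ" (len 4)
  byte 1: read out[0]='D', append. Buffer now: "DDDJD"
  byte 2: read out[1]='D', append. Buffer now: "DDDJDD"
  byte 3: read out[2]='D', append. Buffer now: "DDDJDDD"
  byte 4: read out[3]='J', append. Buffer now: "DDDJDDDJ"

Answer: DDDJ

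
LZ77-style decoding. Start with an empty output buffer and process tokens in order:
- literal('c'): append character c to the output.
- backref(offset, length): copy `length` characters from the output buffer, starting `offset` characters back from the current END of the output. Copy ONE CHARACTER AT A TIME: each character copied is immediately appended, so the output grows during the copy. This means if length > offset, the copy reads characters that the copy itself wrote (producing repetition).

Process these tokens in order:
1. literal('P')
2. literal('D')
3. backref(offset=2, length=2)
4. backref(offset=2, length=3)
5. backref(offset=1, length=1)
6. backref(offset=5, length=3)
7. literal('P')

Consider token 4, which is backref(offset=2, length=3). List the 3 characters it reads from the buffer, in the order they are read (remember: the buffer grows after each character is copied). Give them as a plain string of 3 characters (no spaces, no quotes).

Token 1: literal('P'). Output: "P"
Token 2: literal('D'). Output: "PD"
Token 3: backref(off=2, len=2). Copied 'PD' from pos 0. Output: "PDPD"
Token 4: backref(off=2, len=3). Buffer before: "PDPD" (len 4)
  byte 1: read out[2]='P', append. Buffer now: "PDPDP"
  byte 2: read out[3]='D', append. Buffer now: "PDPDPD"
  byte 3: read out[4]='P', append. Buffer now: "PDPDPDP"

Answer: PDP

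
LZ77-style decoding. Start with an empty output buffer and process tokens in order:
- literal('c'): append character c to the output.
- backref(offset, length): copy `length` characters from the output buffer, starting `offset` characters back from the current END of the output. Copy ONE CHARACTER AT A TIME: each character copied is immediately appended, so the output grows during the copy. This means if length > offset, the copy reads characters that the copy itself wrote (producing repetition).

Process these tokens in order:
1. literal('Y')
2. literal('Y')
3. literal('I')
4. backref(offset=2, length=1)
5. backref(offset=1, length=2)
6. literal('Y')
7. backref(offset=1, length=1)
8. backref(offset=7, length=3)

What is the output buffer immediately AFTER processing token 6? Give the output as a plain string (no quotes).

Answer: YYIYYYY

Derivation:
Token 1: literal('Y'). Output: "Y"
Token 2: literal('Y'). Output: "YY"
Token 3: literal('I'). Output: "YYI"
Token 4: backref(off=2, len=1). Copied 'Y' from pos 1. Output: "YYIY"
Token 5: backref(off=1, len=2) (overlapping!). Copied 'YY' from pos 3. Output: "YYIYYY"
Token 6: literal('Y'). Output: "YYIYYYY"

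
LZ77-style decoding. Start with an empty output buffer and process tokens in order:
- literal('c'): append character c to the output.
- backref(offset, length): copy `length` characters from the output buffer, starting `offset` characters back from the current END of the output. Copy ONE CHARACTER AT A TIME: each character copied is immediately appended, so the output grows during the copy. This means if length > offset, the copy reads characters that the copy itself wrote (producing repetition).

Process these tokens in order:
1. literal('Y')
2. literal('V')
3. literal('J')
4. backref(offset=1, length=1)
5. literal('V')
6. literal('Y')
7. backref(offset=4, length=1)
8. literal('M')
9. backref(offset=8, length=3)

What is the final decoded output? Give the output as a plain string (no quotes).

Answer: YVJJVYJMYVJ

Derivation:
Token 1: literal('Y'). Output: "Y"
Token 2: literal('V'). Output: "YV"
Token 3: literal('J'). Output: "YVJ"
Token 4: backref(off=1, len=1). Copied 'J' from pos 2. Output: "YVJJ"
Token 5: literal('V'). Output: "YVJJV"
Token 6: literal('Y'). Output: "YVJJVY"
Token 7: backref(off=4, len=1). Copied 'J' from pos 2. Output: "YVJJVYJ"
Token 8: literal('M'). Output: "YVJJVYJM"
Token 9: backref(off=8, len=3). Copied 'YVJ' from pos 0. Output: "YVJJVYJMYVJ"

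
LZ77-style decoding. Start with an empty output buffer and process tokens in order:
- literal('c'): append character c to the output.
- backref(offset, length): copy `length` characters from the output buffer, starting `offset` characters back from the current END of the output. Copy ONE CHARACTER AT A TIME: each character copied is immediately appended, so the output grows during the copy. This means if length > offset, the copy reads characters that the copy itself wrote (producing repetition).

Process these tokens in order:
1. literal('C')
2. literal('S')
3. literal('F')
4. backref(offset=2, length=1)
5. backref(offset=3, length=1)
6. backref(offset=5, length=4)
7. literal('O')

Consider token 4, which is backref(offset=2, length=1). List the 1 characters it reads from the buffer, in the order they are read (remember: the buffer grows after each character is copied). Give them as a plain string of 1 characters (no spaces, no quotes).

Token 1: literal('C'). Output: "C"
Token 2: literal('S'). Output: "CS"
Token 3: literal('F'). Output: "CSF"
Token 4: backref(off=2, len=1). Buffer before: "CSF" (len 3)
  byte 1: read out[1]='S', append. Buffer now: "CSFS"

Answer: S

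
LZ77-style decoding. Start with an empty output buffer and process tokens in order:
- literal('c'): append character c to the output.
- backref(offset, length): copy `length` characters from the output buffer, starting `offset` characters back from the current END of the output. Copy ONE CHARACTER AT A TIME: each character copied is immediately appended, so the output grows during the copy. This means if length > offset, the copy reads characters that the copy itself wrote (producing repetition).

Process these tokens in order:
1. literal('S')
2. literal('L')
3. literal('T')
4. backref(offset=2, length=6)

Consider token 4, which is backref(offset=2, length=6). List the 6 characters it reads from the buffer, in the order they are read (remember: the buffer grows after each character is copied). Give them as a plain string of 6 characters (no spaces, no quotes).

Token 1: literal('S'). Output: "S"
Token 2: literal('L'). Output: "SL"
Token 3: literal('T'). Output: "SLT"
Token 4: backref(off=2, len=6). Buffer before: "SLT" (len 3)
  byte 1: read out[1]='L', append. Buffer now: "SLTL"
  byte 2: read out[2]='T', append. Buffer now: "SLTLT"
  byte 3: read out[3]='L', append. Buffer now: "SLTLTL"
  byte 4: read out[4]='T', append. Buffer now: "SLTLTLT"
  byte 5: read out[5]='L', append. Buffer now: "SLTLTLTL"
  byte 6: read out[6]='T', append. Buffer now: "SLTLTLTLT"

Answer: LTLTLT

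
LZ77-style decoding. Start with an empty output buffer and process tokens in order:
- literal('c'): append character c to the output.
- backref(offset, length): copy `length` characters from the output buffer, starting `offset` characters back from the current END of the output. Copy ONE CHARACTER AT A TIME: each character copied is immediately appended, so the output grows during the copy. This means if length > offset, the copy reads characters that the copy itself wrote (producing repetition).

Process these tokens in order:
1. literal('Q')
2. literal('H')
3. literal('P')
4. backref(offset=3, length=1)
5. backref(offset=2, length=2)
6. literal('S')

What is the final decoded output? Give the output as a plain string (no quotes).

Token 1: literal('Q'). Output: "Q"
Token 2: literal('H'). Output: "QH"
Token 3: literal('P'). Output: "QHP"
Token 4: backref(off=3, len=1). Copied 'Q' from pos 0. Output: "QHPQ"
Token 5: backref(off=2, len=2). Copied 'PQ' from pos 2. Output: "QHPQPQ"
Token 6: literal('S'). Output: "QHPQPQS"

Answer: QHPQPQS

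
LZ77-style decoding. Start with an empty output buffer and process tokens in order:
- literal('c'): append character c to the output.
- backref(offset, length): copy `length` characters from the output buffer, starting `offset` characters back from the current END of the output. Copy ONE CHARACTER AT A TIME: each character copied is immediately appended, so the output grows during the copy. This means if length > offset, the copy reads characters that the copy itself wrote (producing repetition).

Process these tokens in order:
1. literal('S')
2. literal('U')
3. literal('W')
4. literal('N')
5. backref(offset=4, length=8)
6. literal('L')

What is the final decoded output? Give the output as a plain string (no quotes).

Answer: SUWNSUWNSUWNL

Derivation:
Token 1: literal('S'). Output: "S"
Token 2: literal('U'). Output: "SU"
Token 3: literal('W'). Output: "SUW"
Token 4: literal('N'). Output: "SUWN"
Token 5: backref(off=4, len=8) (overlapping!). Copied 'SUWNSUWN' from pos 0. Output: "SUWNSUWNSUWN"
Token 6: literal('L'). Output: "SUWNSUWNSUWNL"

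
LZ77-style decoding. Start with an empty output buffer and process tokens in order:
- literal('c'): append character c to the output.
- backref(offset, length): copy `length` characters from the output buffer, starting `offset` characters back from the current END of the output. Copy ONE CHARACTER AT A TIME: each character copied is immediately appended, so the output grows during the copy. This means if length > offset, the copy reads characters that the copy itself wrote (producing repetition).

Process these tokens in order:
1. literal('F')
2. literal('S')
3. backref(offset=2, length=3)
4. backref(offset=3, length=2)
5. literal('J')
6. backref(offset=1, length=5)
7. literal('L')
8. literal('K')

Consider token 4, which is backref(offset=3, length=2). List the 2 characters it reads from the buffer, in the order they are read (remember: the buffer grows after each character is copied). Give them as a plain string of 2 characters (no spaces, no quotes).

Token 1: literal('F'). Output: "F"
Token 2: literal('S'). Output: "FS"
Token 3: backref(off=2, len=3) (overlapping!). Copied 'FSF' from pos 0. Output: "FSFSF"
Token 4: backref(off=3, len=2). Buffer before: "FSFSF" (len 5)
  byte 1: read out[2]='F', append. Buffer now: "FSFSFF"
  byte 2: read out[3]='S', append. Buffer now: "FSFSFFS"

Answer: FS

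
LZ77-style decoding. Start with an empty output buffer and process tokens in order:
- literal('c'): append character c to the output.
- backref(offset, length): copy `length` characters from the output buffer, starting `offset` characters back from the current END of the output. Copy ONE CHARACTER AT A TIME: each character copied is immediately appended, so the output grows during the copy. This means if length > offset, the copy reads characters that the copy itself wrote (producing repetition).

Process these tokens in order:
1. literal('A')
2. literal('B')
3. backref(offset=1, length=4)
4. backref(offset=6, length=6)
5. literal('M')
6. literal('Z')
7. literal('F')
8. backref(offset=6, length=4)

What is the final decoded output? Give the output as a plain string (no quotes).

Answer: ABBBBBABBBBBMZFBBBM

Derivation:
Token 1: literal('A'). Output: "A"
Token 2: literal('B'). Output: "AB"
Token 3: backref(off=1, len=4) (overlapping!). Copied 'BBBB' from pos 1. Output: "ABBBBB"
Token 4: backref(off=6, len=6). Copied 'ABBBBB' from pos 0. Output: "ABBBBBABBBBB"
Token 5: literal('M'). Output: "ABBBBBABBBBBM"
Token 6: literal('Z'). Output: "ABBBBBABBBBBMZ"
Token 7: literal('F'). Output: "ABBBBBABBBBBMZF"
Token 8: backref(off=6, len=4). Copied 'BBBM' from pos 9. Output: "ABBBBBABBBBBMZFBBBM"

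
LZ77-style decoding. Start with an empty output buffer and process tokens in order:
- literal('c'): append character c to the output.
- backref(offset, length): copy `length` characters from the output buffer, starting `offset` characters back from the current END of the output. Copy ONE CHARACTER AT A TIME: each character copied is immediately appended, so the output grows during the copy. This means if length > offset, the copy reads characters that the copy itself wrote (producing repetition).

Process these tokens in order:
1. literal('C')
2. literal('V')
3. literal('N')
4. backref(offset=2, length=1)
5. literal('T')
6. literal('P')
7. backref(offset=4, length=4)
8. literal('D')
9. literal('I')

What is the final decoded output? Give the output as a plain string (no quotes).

Token 1: literal('C'). Output: "C"
Token 2: literal('V'). Output: "CV"
Token 3: literal('N'). Output: "CVN"
Token 4: backref(off=2, len=1). Copied 'V' from pos 1. Output: "CVNV"
Token 5: literal('T'). Output: "CVNVT"
Token 6: literal('P'). Output: "CVNVTP"
Token 7: backref(off=4, len=4). Copied 'NVTP' from pos 2. Output: "CVNVTPNVTP"
Token 8: literal('D'). Output: "CVNVTPNVTPD"
Token 9: literal('I'). Output: "CVNVTPNVTPDI"

Answer: CVNVTPNVTPDI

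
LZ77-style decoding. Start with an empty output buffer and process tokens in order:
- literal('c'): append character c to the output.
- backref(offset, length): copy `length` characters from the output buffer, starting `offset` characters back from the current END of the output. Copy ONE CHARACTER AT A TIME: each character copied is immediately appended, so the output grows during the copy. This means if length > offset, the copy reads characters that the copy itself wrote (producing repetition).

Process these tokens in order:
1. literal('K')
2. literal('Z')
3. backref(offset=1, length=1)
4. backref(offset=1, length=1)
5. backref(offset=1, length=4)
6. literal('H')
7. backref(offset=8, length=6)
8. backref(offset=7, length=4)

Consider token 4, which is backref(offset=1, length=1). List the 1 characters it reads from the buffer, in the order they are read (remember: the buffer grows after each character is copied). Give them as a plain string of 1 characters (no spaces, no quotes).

Token 1: literal('K'). Output: "K"
Token 2: literal('Z'). Output: "KZ"
Token 3: backref(off=1, len=1). Copied 'Z' from pos 1. Output: "KZZ"
Token 4: backref(off=1, len=1). Buffer before: "KZZ" (len 3)
  byte 1: read out[2]='Z', append. Buffer now: "KZZZ"

Answer: Z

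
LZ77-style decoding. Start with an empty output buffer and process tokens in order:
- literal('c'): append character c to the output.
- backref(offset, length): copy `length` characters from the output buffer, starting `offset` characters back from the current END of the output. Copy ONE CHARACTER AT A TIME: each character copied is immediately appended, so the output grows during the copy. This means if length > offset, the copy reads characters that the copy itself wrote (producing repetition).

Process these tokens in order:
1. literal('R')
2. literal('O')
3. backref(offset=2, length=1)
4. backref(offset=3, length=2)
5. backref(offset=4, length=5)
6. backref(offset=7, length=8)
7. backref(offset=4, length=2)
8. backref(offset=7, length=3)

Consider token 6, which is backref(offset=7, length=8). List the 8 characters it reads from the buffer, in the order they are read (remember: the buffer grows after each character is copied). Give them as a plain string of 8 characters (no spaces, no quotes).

Answer: ROORROOR

Derivation:
Token 1: literal('R'). Output: "R"
Token 2: literal('O'). Output: "RO"
Token 3: backref(off=2, len=1). Copied 'R' from pos 0. Output: "ROR"
Token 4: backref(off=3, len=2). Copied 'RO' from pos 0. Output: "RORRO"
Token 5: backref(off=4, len=5) (overlapping!). Copied 'ORROO' from pos 1. Output: "RORROORROO"
Token 6: backref(off=7, len=8). Buffer before: "RORROORROO" (len 10)
  byte 1: read out[3]='R', append. Buffer now: "RORROORROOR"
  byte 2: read out[4]='O', append. Buffer now: "RORROORROORO"
  byte 3: read out[5]='O', append. Buffer now: "RORROORROOROO"
  byte 4: read out[6]='R', append. Buffer now: "RORROORROOROOR"
  byte 5: read out[7]='R', append. Buffer now: "RORROORROOROORR"
  byte 6: read out[8]='O', append. Buffer now: "RORROORROOROORRO"
  byte 7: read out[9]='O', append. Buffer now: "RORROORROOROORROO"
  byte 8: read out[10]='R', append. Buffer now: "RORROORROOROORROOR"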